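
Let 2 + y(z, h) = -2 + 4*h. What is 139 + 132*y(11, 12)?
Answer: 5947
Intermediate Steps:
y(z, h) = -4 + 4*h (y(z, h) = -2 + (-2 + 4*h) = -4 + 4*h)
139 + 132*y(11, 12) = 139 + 132*(-4 + 4*12) = 139 + 132*(-4 + 48) = 139 + 132*44 = 139 + 5808 = 5947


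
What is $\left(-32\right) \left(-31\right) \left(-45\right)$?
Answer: $-44640$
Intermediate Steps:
$\left(-32\right) \left(-31\right) \left(-45\right) = 992 \left(-45\right) = -44640$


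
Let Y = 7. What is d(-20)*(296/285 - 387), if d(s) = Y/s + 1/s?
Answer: 219998/1425 ≈ 154.38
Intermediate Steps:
d(s) = 8/s (d(s) = 7/s + 1/s = 8/s)
d(-20)*(296/285 - 387) = (8/(-20))*(296/285 - 387) = (8*(-1/20))*(296*(1/285) - 387) = -2*(296/285 - 387)/5 = -⅖*(-109999/285) = 219998/1425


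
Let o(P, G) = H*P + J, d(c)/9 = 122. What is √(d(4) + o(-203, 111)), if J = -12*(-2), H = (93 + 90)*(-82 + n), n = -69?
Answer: √5610621 ≈ 2368.7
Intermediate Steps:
d(c) = 1098 (d(c) = 9*122 = 1098)
H = -27633 (H = (93 + 90)*(-82 - 69) = 183*(-151) = -27633)
J = 24
o(P, G) = 24 - 27633*P (o(P, G) = -27633*P + 24 = 24 - 27633*P)
√(d(4) + o(-203, 111)) = √(1098 + (24 - 27633*(-203))) = √(1098 + (24 + 5609499)) = √(1098 + 5609523) = √5610621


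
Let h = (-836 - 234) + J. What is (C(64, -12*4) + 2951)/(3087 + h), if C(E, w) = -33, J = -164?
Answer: 2918/1853 ≈ 1.5747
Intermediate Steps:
h = -1234 (h = (-836 - 234) - 164 = -1070 - 164 = -1234)
(C(64, -12*4) + 2951)/(3087 + h) = (-33 + 2951)/(3087 - 1234) = 2918/1853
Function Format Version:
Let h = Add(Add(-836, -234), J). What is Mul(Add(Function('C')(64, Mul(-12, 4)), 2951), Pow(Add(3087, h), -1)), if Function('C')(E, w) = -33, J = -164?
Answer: Rational(2918, 1853) ≈ 1.5747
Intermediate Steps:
h = -1234 (h = Add(Add(-836, -234), -164) = Add(-1070, -164) = -1234)
Mul(Add(Function('C')(64, Mul(-12, 4)), 2951), Pow(Add(3087, h), -1)) = Mul(Add(-33, 2951), Pow(Add(3087, -1234), -1)) = Mul(2918, Pow(1853, -1)) = Mul(2918, Rational(1, 1853)) = Rational(2918, 1853)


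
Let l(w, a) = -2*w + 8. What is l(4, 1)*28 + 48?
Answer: 48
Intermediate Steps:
l(w, a) = 8 - 2*w
l(4, 1)*28 + 48 = (8 - 2*4)*28 + 48 = (8 - 8)*28 + 48 = 0*28 + 48 = 0 + 48 = 48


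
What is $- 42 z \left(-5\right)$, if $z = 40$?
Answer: $8400$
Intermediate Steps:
$- 42 z \left(-5\right) = \left(-42\right) 40 \left(-5\right) = \left(-1680\right) \left(-5\right) = 8400$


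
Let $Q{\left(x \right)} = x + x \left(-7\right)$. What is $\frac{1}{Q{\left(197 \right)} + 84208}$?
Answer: $\frac{1}{83026} \approx 1.2044 \cdot 10^{-5}$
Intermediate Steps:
$Q{\left(x \right)} = - 6 x$ ($Q{\left(x \right)} = x - 7 x = - 6 x$)
$\frac{1}{Q{\left(197 \right)} + 84208} = \frac{1}{\left(-6\right) 197 + 84208} = \frac{1}{-1182 + 84208} = \frac{1}{83026}$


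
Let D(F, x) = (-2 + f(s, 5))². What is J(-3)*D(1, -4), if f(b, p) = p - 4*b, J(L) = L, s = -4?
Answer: -1083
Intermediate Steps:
D(F, x) = 361 (D(F, x) = (-2 + (5 - 4*(-4)))² = (-2 + (5 + 16))² = (-2 + 21)² = 19² = 361)
J(-3)*D(1, -4) = -3*361 = -1083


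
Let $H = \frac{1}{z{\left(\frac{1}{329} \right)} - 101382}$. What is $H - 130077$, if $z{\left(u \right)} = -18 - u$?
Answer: $- \frac{4339446896606}{33360601} \approx -1.3008 \cdot 10^{5}$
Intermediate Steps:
$H = - \frac{329}{33360601}$ ($H = \frac{1}{\left(-18 - \frac{1}{329}\right) - 101382} = \frac{1}{- \frac{5923}{329} - 101382} = \frac{1}{- \frac{33360601}{329}} = - \frac{329}{33360601} \approx -9.8619 \cdot 10^{-6}$)
$H - 130077 = - \frac{329}{33360601} - 130077 = - \frac{4339446896606}{33360601}$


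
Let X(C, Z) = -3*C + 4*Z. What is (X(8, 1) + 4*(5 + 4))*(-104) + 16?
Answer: -1648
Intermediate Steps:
(X(8, 1) + 4*(5 + 4))*(-104) + 16 = ((-3*8 + 4*1) + 4*(5 + 4))*(-104) + 16 = ((-24 + 4) + 4*9)*(-104) + 16 = (-20 + 36)*(-104) + 16 = 16*(-104) + 16 = -1664 + 16 = -1648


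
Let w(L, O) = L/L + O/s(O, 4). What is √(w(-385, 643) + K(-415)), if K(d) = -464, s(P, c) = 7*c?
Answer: 111*I*√7/14 ≈ 20.977*I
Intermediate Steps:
w(L, O) = 1 + O/28 (w(L, O) = L/L + O/((7*4)) = 1 + O/28)
√(w(-385, 643) + K(-415)) = √((1 + (1/28)*643) - 464) = √((1 + 643/28) - 464) = √(671/28 - 464) = √(-12321/28) = 111*I*√7/14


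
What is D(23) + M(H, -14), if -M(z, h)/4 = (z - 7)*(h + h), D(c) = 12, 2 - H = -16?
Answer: 1244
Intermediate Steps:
H = 18 (H = 2 - 1*(-16) = 2 + 16 = 18)
M(z, h) = -8*h*(-7 + z) (M(z, h) = -4*(z - 7)*(h + h) = -4*(-7 + z)*2*h = -8*h*(-7 + z))
D(23) + M(H, -14) = 12 + 8*(-14)*(7 - 1*18) = 12 + 8*(-14)*(7 - 18) = 12 + 8*(-14)*(-11) = 12 + 1232 = 1244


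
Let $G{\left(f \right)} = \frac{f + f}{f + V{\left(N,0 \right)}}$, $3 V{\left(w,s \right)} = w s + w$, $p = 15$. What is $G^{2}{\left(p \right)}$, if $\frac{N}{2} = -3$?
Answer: $\frac{900}{169} \approx 5.3254$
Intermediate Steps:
$N = -6$ ($N = 2 \left(-3\right) = -6$)
$V{\left(w,s \right)} = \frac{w}{3} + \frac{s w}{3}$ ($V{\left(w,s \right)} = \frac{w s + w}{3} = \frac{s w + w}{3} = \frac{w + s w}{3} = \frac{w}{3} + \frac{s w}{3}$)
$G{\left(f \right)} = \frac{2 f}{-2 + f}$ ($G{\left(f \right)} = \frac{f + f}{f + \frac{1}{3} \left(-6\right) \left(1 + 0\right)} = \frac{2 f}{f + \frac{1}{3} \left(-6\right) 1} = \frac{2 f}{f - 2} = \frac{2 f}{-2 + f}$)
$G^{2}{\left(p \right)} = \left(2 \cdot 15 \frac{1}{-2 + 15}\right)^{2} = \left(2 \cdot 15 \cdot \frac{1}{13}\right)^{2} = \left(\frac{30}{13}\right)^{2} = \frac{900}{169}$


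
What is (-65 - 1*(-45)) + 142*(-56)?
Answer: -7972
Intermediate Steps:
(-65 - 1*(-45)) + 142*(-56) = (-65 + 45) - 7952 = -20 - 7952 = -7972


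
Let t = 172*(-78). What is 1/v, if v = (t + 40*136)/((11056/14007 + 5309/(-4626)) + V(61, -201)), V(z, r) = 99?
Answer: -2130541237/172271980944 ≈ -0.012367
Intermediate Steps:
t = -13416
v = -172271980944/2130541237 (v = (-13416 + 40*136)/((11056/14007 + 5309/(-4626)) + 99) = (-13416 + 5440)/((11056*(1/14007) + 5309*(-1/4626)) + 99) = -7976/((11056/14007 - 5309/4626) + 99) = -7976/(-7739369/21598794 + 99) = -7976/2130541237/21598794 = -7976*21598794/2130541237 = -172271980944/2130541237 ≈ -80.858)
1/v = 1/(-172271980944/2130541237) = -2130541237/172271980944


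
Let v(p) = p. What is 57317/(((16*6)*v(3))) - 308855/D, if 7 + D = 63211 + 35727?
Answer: 1860492629/9497376 ≈ 195.90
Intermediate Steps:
D = 98931 (D = -7 + (63211 + 35727) = -7 + 98938 = 98931)
57317/(((16*6)*v(3))) - 308855/D = 57317/(((16*6)*3)) - 308855/98931 = 57317/((96*3)) - 308855*1/98931 = 57317/288 - 308855/98931 = 1860492629/9497376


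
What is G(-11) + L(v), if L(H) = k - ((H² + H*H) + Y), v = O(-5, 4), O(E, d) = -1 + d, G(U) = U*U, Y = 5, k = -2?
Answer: 96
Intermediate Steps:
G(U) = U²
v = 3 (v = -1 + 4 = 3)
L(H) = -7 - 2*H² (L(H) = -2 - ((H² + H*H) + 5) = -2 - ((H² + H²) + 5) = -2 - (2*H² + 5) = -2 - (5 + 2*H²) = -2 + (-5 - 2*H²) = -7 - 2*H²)
G(-11) + L(v) = (-11)² + (-7 - 2*3²) = 121 + (-7 - 2*9) = 121 + (-7 - 18) = 121 - 25 = 96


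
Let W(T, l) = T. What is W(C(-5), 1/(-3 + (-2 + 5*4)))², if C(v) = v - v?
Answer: 0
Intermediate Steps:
C(v) = 0
W(C(-5), 1/(-3 + (-2 + 5*4)))² = 0² = 0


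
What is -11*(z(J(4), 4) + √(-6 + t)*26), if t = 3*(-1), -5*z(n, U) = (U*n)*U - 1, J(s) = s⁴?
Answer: 9009 - 858*I ≈ 9009.0 - 858.0*I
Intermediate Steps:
z(n, U) = ⅕ - n*U²/5 (z(n, U) = -((U*n)*U - 1)/5 = -(n*U² - 1)/5 = -(-1 + n*U²)/5 = ⅕ - n*U²/5)
t = -3
-11*(z(J(4), 4) + √(-6 + t)*26) = -11*((⅕ - ⅕*4⁴*4²) + √(-6 - 3)*26) = -11*((⅕ - ⅕*256*16) + √(-9)*26) = -11*((⅕ - 4096/5) + (3*I)*26) = -11*(-819 + 78*I) = 9009 - 858*I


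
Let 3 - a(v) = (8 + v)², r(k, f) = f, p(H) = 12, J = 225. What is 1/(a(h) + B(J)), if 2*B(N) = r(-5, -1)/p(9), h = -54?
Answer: -24/50713 ≈ -0.00047325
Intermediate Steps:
B(N) = -1/24 (B(N) = (-1/12)/2 = (-1*1/12)/2 = (½)*(-1/12) = -1/24)
a(v) = 3 - (8 + v)²
1/(a(h) + B(J)) = 1/((3 - (8 - 54)²) - 1/24) = 1/((3 - 1*(-46)²) - 1/24) = 1/((3 - 1*2116) - 1/24) = 1/((3 - 2116) - 1/24) = 1/(-2113 - 1/24) = 1/(-50713/24) = -24/50713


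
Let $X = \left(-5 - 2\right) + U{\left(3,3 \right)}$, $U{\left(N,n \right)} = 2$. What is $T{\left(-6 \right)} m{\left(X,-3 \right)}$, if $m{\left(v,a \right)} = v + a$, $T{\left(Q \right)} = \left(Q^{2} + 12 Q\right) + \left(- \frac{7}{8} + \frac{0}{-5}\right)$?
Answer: $295$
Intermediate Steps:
$X = -5$ ($X = \left(-5 - 2\right) + 2 = -7 + 2 = -5$)
$T{\left(Q \right)} = - \frac{7}{8} + Q^{2} + 12 Q$ ($T{\left(Q \right)} = \left(Q^{2} + 12 Q\right) + \left(\left(-7\right) \frac{1}{8} + 0 \left(- \frac{1}{5}\right)\right) = \left(Q^{2} + 12 Q\right) + \left(- \frac{7}{8} + 0\right) = \left(Q^{2} + 12 Q\right) - \frac{7}{8} = - \frac{7}{8} + Q^{2} + 12 Q$)
$m{\left(v,a \right)} = a + v$
$T{\left(-6 \right)} m{\left(X,-3 \right)} = \left(- \frac{7}{8} + \left(-6\right)^{2} + 12 \left(-6\right)\right) \left(-3 - 5\right) = \left(- \frac{7}{8} + 36 - 72\right) \left(-8\right) = \left(- \frac{295}{8}\right) \left(-8\right) = 295$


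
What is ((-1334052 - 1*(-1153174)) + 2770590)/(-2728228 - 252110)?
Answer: -76168/87657 ≈ -0.86893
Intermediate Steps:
((-1334052 - 1*(-1153174)) + 2770590)/(-2728228 - 252110) = ((-1334052 + 1153174) + 2770590)/(-2980338) = (-180878 + 2770590)*(-1/2980338) = 2589712*(-1/2980338) = -76168/87657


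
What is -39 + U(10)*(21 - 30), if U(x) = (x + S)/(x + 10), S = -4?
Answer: -417/10 ≈ -41.700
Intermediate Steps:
U(x) = (-4 + x)/(10 + x) (U(x) = (x - 4)/(x + 10) = (-4 + x)/(10 + x))
-39 + U(10)*(21 - 30) = -39 + ((-4 + 10)/(10 + 10))*(21 - 30) = -39 + (6/20)*(-9) = -39 + ((1/20)*6)*(-9) = -39 + (3/10)*(-9) = -39 - 27/10 = -417/10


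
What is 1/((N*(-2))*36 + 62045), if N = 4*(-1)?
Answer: 1/62333 ≈ 1.6043e-5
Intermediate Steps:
N = -4
1/((N*(-2))*36 + 62045) = 1/(-4*(-2)*36 + 62045) = 1/(8*36 + 62045) = 1/(288 + 62045) = 1/62333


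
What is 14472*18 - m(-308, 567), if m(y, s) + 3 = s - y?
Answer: 259624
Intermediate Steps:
m(y, s) = -3 + s - y (m(y, s) = -3 + (s - y) = -3 + s - y)
14472*18 - m(-308, 567) = 14472*18 - (-3 + 567 - 1*(-308)) = 260496 - (-3 + 567 + 308) = 260496 - 1*872 = 260496 - 872 = 259624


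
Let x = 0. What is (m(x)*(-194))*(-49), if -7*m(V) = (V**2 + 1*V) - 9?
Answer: 12222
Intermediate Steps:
m(V) = 9/7 - V/7 - V**2/7 (m(V) = -((V**2 + 1*V) - 9)/7 = -((V**2 + V) - 9)/7 = -((V + V**2) - 9)/7 = -(-9 + V + V**2)/7 = 9/7 - V/7 - V**2/7)
(m(x)*(-194))*(-49) = ((9/7 - 1/7*0 - 1/7*0**2)*(-194))*(-49) = ((9/7 + 0 - 1/7*0)*(-194))*(-49) = ((9/7 + 0 + 0)*(-194))*(-49) = ((9/7)*(-194))*(-49) = -1746/7*(-49) = 12222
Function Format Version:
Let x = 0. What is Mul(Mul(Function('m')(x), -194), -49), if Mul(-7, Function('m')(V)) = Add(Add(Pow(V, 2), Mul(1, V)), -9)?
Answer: 12222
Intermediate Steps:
Function('m')(V) = Add(Rational(9, 7), Mul(Rational(-1, 7), V), Mul(Rational(-1, 7), Pow(V, 2))) (Function('m')(V) = Mul(Rational(-1, 7), Add(Add(Pow(V, 2), Mul(1, V)), -9)) = Mul(Rational(-1, 7), Add(Add(Pow(V, 2), V), -9)) = Mul(Rational(-1, 7), Add(Add(V, Pow(V, 2)), -9)) = Mul(Rational(-1, 7), Add(-9, V, Pow(V, 2))) = Add(Rational(9, 7), Mul(Rational(-1, 7), V), Mul(Rational(-1, 7), Pow(V, 2))))
Mul(Mul(Function('m')(x), -194), -49) = Mul(Mul(Add(Rational(9, 7), Mul(Rational(-1, 7), 0), Mul(Rational(-1, 7), Pow(0, 2))), -194), -49) = Mul(Mul(Add(Rational(9, 7), 0, Mul(Rational(-1, 7), 0)), -194), -49) = Mul(Mul(Add(Rational(9, 7), 0, 0), -194), -49) = Mul(Mul(Rational(9, 7), -194), -49) = Mul(Rational(-1746, 7), -49) = 12222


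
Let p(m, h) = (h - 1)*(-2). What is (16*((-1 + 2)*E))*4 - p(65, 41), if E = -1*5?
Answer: -240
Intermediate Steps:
p(m, h) = 2 - 2*h (p(m, h) = (-1 + h)*(-2) = 2 - 2*h)
E = -5
(16*((-1 + 2)*E))*4 - p(65, 41) = (16*((-1 + 2)*(-5)))*4 - (2 - 2*41) = (16*(1*(-5)))*4 - (2 - 82) = (16*(-5))*4 - 1*(-80) = -80*4 + 80 = -320 + 80 = -240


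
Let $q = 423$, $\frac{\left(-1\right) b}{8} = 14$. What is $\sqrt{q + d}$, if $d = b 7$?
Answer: $19 i \approx 19.0 i$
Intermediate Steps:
$b = -112$ ($b = \left(-8\right) 14 = -112$)
$d = -784$ ($d = \left(-112\right) 7 = -784$)
$\sqrt{q + d} = \sqrt{423 - 784} = \sqrt{-361} = 19 i$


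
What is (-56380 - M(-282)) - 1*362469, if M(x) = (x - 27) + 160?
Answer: -418700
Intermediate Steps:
M(x) = 133 + x (M(x) = (-27 + x) + 160 = 133 + x)
(-56380 - M(-282)) - 1*362469 = (-56380 - (133 - 282)) - 1*362469 = (-56380 - 1*(-149)) - 362469 = (-56380 + 149) - 362469 = -56231 - 362469 = -418700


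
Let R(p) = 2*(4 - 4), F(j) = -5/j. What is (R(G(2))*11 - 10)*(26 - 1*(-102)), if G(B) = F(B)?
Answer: -1280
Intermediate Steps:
G(B) = -5/B
R(p) = 0 (R(p) = 2*0 = 0)
(R(G(2))*11 - 10)*(26 - 1*(-102)) = (0*11 - 10)*(26 - 1*(-102)) = (0 - 10)*(26 + 102) = -10*128 = -1280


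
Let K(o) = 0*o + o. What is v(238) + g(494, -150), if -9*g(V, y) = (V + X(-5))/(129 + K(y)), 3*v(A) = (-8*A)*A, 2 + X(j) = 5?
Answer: -4078297/27 ≈ -1.5105e+5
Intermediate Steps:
X(j) = 3 (X(j) = -2 + 5 = 3)
v(A) = -8*A²/3 (v(A) = ((-8*A)*A)/3 = (-8*A²)/3 = -8*A²/3)
K(o) = o (K(o) = 0 + o = o)
g(V, y) = -(3 + V)/(9*(129 + y)) (g(V, y) = -(V + 3)/(9*(129 + y)) = -(3 + V)/(9*(129 + y)))
v(238) + g(494, -150) = -8/3*238² + (-3 - 1*494)/(9*(129 - 150)) = -8/3*56644 + (⅑)*(-3 - 494)/(-21) = -453152/3 + (⅑)*(-1/21)*(-497) = -453152/3 + 71/27 = -4078297/27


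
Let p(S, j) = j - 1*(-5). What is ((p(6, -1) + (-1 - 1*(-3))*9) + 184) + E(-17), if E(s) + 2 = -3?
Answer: 201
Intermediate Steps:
p(S, j) = 5 + j (p(S, j) = j + 5 = 5 + j)
E(s) = -5 (E(s) = -2 - 3 = -5)
((p(6, -1) + (-1 - 1*(-3))*9) + 184) + E(-17) = (((5 - 1) + (-1 - 1*(-3))*9) + 184) - 5 = ((4 + (-1 + 3)*9) + 184) - 5 = ((4 + 2*9) + 184) - 5 = ((4 + 18) + 184) - 5 = (22 + 184) - 5 = 206 - 5 = 201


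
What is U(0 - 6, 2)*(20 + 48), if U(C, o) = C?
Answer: -408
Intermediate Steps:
U(0 - 6, 2)*(20 + 48) = (0 - 6)*(20 + 48) = -6*68 = -408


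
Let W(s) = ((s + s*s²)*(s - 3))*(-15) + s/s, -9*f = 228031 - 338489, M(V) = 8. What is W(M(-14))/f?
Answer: -350991/110458 ≈ -3.1776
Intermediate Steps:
f = 110458/9 (f = -(228031 - 338489)/9 = -⅑*(-110458) = 110458/9 ≈ 12273.)
W(s) = 1 - 15*(-3 + s)*(s + s³) (W(s) = ((s + s³)*(-3 + s))*(-15) + 1 = ((-3 + s)*(s + s³))*(-15) + 1 = -15*(-3 + s)*(s + s³) + 1 = 1 - 15*(-3 + s)*(s + s³))
W(M(-14))/f = (1 - 15*8² - 15*8⁴ + 45*8 + 45*8³)/(110458/9) = (1 - 15*64 - 15*4096 + 360 + 45*512)*(9/110458) = (1 - 960 - 61440 + 360 + 23040)*(9/110458) = -38999*9/110458 = -350991/110458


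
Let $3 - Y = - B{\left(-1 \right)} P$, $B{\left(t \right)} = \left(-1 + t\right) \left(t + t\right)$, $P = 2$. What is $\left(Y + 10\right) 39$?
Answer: $819$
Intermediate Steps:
$B{\left(t \right)} = 2 t \left(-1 + t\right)$ ($B{\left(t \right)} = \left(-1 + t\right) 2 t = 2 t \left(-1 + t\right)$)
$Y = 11$ ($Y = 3 - - 2 \left(-1\right) \left(-1 - 1\right) 2 = 3 - - 2 \left(-1\right) \left(-2\right) 2 = 3 - \left(-1\right) 4 \cdot 2 = 3 - \left(-4\right) 2 = 3 - -8 = 3 + 8 = 11$)
$\left(Y + 10\right) 39 = \left(11 + 10\right) 39 = 21 \cdot 39 = 819$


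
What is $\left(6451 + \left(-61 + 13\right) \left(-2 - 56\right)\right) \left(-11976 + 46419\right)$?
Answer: $318081105$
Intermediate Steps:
$\left(6451 + \left(-61 + 13\right) \left(-2 - 56\right)\right) \left(-11976 + 46419\right) = \left(6451 - -2784\right) 34443 = \left(6451 + 2784\right) 34443 = 9235 \cdot 34443 = 318081105$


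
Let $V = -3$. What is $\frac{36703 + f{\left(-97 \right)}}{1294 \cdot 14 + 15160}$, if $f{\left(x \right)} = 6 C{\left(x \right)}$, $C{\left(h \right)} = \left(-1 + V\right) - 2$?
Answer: $\frac{36667}{33276} \approx 1.1019$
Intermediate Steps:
$C{\left(h \right)} = -6$ ($C{\left(h \right)} = \left(-1 - 3\right) - 2 = -4 - 2 = -6$)
$f{\left(x \right)} = -36$ ($f{\left(x \right)} = 6 \left(-6\right) = -36$)
$\frac{36703 + f{\left(-97 \right)}}{1294 \cdot 14 + 15160} = \frac{36703 - 36}{1294 \cdot 14 + 15160} = \frac{36667}{18116 + 15160} = \frac{36667}{33276}$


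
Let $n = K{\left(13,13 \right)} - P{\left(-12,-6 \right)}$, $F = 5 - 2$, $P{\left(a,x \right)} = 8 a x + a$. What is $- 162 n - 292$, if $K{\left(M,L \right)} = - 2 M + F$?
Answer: $94802$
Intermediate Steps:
$P{\left(a,x \right)} = a + 8 a x$ ($P{\left(a,x \right)} = 8 a x + a = a + 8 a x$)
$F = 3$ ($F = 5 - 2 = 3$)
$K{\left(M,L \right)} = 3 - 2 M$ ($K{\left(M,L \right)} = - 2 M + 3 = 3 - 2 M$)
$n = -587$ ($n = \left(3 - 26\right) - - 12 \left(1 + 8 \left(-6\right)\right) = \left(3 - 26\right) - - 12 \left(1 - 48\right) = -23 - \left(-12\right) \left(-47\right) = -23 - 564 = -587$)
$- 162 n - 292 = \left(-162\right) \left(-587\right) - 292 = 95094 - 292 = 94802$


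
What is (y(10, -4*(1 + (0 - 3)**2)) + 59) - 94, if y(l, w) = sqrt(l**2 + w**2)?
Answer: -35 + 10*sqrt(17) ≈ 6.2311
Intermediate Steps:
(y(10, -4*(1 + (0 - 3)**2)) + 59) - 94 = (sqrt(10**2 + (-4*(1 + (0 - 3)**2))**2) + 59) - 94 = (sqrt(100 + (-4*(1 + (-3)**2))**2) + 59) - 94 = (sqrt(100 + (-4*(1 + 9))**2) + 59) - 94 = (sqrt(100 + (-4*10)**2) + 59) - 94 = (sqrt(100 + (-40)**2) + 59) - 94 = (sqrt(100 + 1600) + 59) - 94 = (sqrt(1700) + 59) - 94 = (10*sqrt(17) + 59) - 94 = (59 + 10*sqrt(17)) - 94 = -35 + 10*sqrt(17)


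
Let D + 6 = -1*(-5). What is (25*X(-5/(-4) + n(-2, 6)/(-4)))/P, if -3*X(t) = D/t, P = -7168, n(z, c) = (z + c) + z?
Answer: -25/16128 ≈ -0.0015501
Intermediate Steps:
n(z, c) = c + 2*z (n(z, c) = (c + z) + z = c + 2*z)
D = -1 (D = -6 - 1*(-5) = -6 + 5 = -1)
X(t) = 1/(3*t) (X(t) = -(-1)/(3*t) = 1/(3*t))
(25*X(-5/(-4) + n(-2, 6)/(-4)))/P = (25*(1/(3*(-5/(-4) + (6 + 2*(-2))/(-4)))))/(-7168) = (25*(1/(3*(-5*(-1/4) + (6 - 4)*(-1/4)))))*(-1/7168) = (25*(1/(3*(5/4 + 2*(-1/4)))))*(-1/7168) = (25*(1/(3*(5/4 - 1/2))))*(-1/7168) = (25*(1/(3*(3/4))))*(-1/7168) = (25*((1/3)*(4/3)))*(-1/7168) = (25*(4/9))*(-1/7168) = (100/9)*(-1/7168) = -25/16128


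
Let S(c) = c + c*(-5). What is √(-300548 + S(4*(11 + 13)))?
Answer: 2*I*√75233 ≈ 548.57*I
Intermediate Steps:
S(c) = -4*c (S(c) = c - 5*c = -4*c)
√(-300548 + S(4*(11 + 13))) = √(-300548 - 16*(11 + 13)) = √(-300548 - 16*24) = √(-300548 - 4*96) = √(-300548 - 384) = √(-300932) = 2*I*√75233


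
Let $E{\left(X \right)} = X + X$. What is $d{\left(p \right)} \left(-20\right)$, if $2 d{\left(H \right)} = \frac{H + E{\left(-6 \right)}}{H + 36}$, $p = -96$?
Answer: $-18$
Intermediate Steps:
$E{\left(X \right)} = 2 X$
$d{\left(H \right)} = \frac{-12 + H}{2 \left(36 + H\right)}$ ($d{\left(H \right)} = \frac{\left(H + 2 \left(-6\right)\right) \frac{1}{H + 36}}{2} = \frac{\left(H - 12\right) \frac{1}{36 + H}}{2} = \frac{\left(-12 + H\right) \frac{1}{36 + H}}{2} = \frac{\frac{1}{36 + H} \left(-12 + H\right)}{2} = \frac{-12 + H}{2 \left(36 + H\right)}$)
$d{\left(p \right)} \left(-20\right) = \frac{-12 - 96}{2 \left(36 - 96\right)} \left(-20\right) = \frac{1}{2} \frac{1}{-60} \left(-108\right) \left(-20\right) = \frac{1}{2} \left(- \frac{1}{60}\right) \left(-108\right) \left(-20\right) = \frac{9}{10} \left(-20\right) = -18$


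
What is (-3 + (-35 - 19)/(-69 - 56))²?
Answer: 103041/15625 ≈ 6.5946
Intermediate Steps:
(-3 + (-35 - 19)/(-69 - 56))² = (-3 - 54/(-125))² = (-3 - 54*(-1/125))² = (-3 + 54/125)² = (-321/125)² = 103041/15625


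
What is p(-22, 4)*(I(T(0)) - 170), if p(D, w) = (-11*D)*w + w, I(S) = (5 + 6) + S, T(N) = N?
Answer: -154548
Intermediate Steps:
I(S) = 11 + S
p(D, w) = w - 11*D*w (p(D, w) = -11*D*w + w = w - 11*D*w)
p(-22, 4)*(I(T(0)) - 170) = (4*(1 - 11*(-22)))*((11 + 0) - 170) = (4*(1 + 242))*(11 - 170) = (4*243)*(-159) = 972*(-159) = -154548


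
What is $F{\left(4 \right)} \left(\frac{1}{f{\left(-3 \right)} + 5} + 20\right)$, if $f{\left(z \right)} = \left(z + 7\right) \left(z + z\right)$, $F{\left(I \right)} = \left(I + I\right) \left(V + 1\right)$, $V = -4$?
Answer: $- \frac{9096}{19} \approx -478.74$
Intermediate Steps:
$F{\left(I \right)} = - 6 I$ ($F{\left(I \right)} = \left(I + I\right) \left(-4 + 1\right) = 2 I \left(-3\right) = - 6 I$)
$f{\left(z \right)} = 2 z \left(7 + z\right)$ ($f{\left(z \right)} = \left(7 + z\right) 2 z = 2 z \left(7 + z\right)$)
$F{\left(4 \right)} \left(\frac{1}{f{\left(-3 \right)} + 5} + 20\right) = \left(-6\right) 4 \left(\frac{1}{2 \left(-3\right) \left(7 - 3\right) + 5} + 20\right) = - 24 \left(\frac{1}{2 \left(-3\right) 4 + 5} + 20\right) = - 24 \left(\frac{1}{-24 + 5} + 20\right) = - 24 \left(\frac{1}{-19} + 20\right) = - 24 \left(- \frac{1}{19} + 20\right) = \left(-24\right) \frac{379}{19} = - \frac{9096}{19}$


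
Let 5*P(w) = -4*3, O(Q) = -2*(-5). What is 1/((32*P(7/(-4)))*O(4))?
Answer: -1/768 ≈ -0.0013021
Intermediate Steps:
O(Q) = 10
P(w) = -12/5 (P(w) = (-4*3)/5 = (⅕)*(-12) = -12/5)
1/((32*P(7/(-4)))*O(4)) = 1/((32*(-12/5))*10) = 1/(-384/5*10) = 1/(-768) = -1/768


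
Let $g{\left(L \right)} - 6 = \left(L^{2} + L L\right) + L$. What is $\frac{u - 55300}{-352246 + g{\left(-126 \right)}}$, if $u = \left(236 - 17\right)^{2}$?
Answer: $\frac{7339}{320614} \approx 0.02289$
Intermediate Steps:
$u = 47961$ ($u = 219^{2} = 47961$)
$g{\left(L \right)} = 6 + L + 2 L^{2}$ ($g{\left(L \right)} = 6 + \left(\left(L^{2} + L L\right) + L\right) = 6 + \left(\left(L^{2} + L^{2}\right) + L\right) = 6 + \left(2 L^{2} + L\right) = 6 + \left(L + 2 L^{2}\right) = 6 + L + 2 L^{2}$)
$\frac{u - 55300}{-352246 + g{\left(-126 \right)}} = \frac{47961 - 55300}{-352246 + \left(6 - 126 + 2 \left(-126\right)^{2}\right)} = - \frac{7339}{-352246 + \left(6 - 126 + 2 \cdot 15876\right)} = - \frac{7339}{-352246 + \left(6 - 126 + 31752\right)} = - \frac{7339}{-352246 + 31632} = - \frac{7339}{-320614} = \left(-7339\right) \left(- \frac{1}{320614}\right) = \frac{7339}{320614}$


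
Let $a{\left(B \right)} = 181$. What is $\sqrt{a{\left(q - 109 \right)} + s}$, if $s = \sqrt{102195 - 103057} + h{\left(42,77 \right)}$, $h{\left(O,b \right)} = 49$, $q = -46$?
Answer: $\sqrt{230 + i \sqrt{862}} \approx 15.196 + 0.96601 i$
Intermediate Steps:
$s = 49 + i \sqrt{862}$ ($s = \sqrt{102195 - 103057} + 49 = \sqrt{-862} + 49 = i \sqrt{862} + 49 = 49 + i \sqrt{862} \approx 49.0 + 29.36 i$)
$\sqrt{a{\left(q - 109 \right)} + s} = \sqrt{181 + \left(49 + i \sqrt{862}\right)} = \sqrt{230 + i \sqrt{862}}$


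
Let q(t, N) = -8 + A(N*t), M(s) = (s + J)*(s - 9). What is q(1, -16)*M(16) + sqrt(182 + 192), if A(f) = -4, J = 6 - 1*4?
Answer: -1512 + sqrt(374) ≈ -1492.7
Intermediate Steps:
J = 2 (J = 6 - 4 = 2)
M(s) = (-9 + s)*(2 + s) (M(s) = (s + 2)*(s - 9) = (2 + s)*(-9 + s) = (-9 + s)*(2 + s))
q(t, N) = -12 (q(t, N) = -8 - 4 = -12)
q(1, -16)*M(16) + sqrt(182 + 192) = -12*(-18 + 16**2 - 7*16) + sqrt(182 + 192) = -12*(-18 + 256 - 112) + sqrt(374) = -12*126 + sqrt(374) = -1512 + sqrt(374)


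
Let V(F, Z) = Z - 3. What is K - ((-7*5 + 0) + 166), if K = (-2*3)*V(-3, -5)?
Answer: -83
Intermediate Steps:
V(F, Z) = -3 + Z
K = 48 (K = (-2*3)*(-3 - 5) = -6*(-8) = 48)
K - ((-7*5 + 0) + 166) = 48 - ((-7*5 + 0) + 166) = 48 - ((-35 + 0) + 166) = 48 - (-35 + 166) = 48 - 1*131 = 48 - 131 = -83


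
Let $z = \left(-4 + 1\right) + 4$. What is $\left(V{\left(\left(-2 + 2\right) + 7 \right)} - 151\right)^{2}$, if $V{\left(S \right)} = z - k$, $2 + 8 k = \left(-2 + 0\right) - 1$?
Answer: $\frac{1428025}{64} \approx 22313.0$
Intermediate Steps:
$z = 1$ ($z = -3 + 4 = 1$)
$k = - \frac{5}{8}$ ($k = - \frac{1}{4} + \frac{\left(-2 + 0\right) - 1}{8} = - \frac{1}{4} + \frac{-2 - 1}{8} = - \frac{1}{4} + \frac{1}{8} \left(-3\right) = - \frac{1}{4} - \frac{3}{8} = - \frac{5}{8} \approx -0.625$)
$V{\left(S \right)} = \frac{13}{8}$ ($V{\left(S \right)} = 1 - - \frac{5}{8} = 1 + \frac{5}{8} = \frac{13}{8}$)
$\left(V{\left(\left(-2 + 2\right) + 7 \right)} - 151\right)^{2} = \left(\frac{13}{8} - 151\right)^{2} = \left(- \frac{1195}{8}\right)^{2} = \frac{1428025}{64}$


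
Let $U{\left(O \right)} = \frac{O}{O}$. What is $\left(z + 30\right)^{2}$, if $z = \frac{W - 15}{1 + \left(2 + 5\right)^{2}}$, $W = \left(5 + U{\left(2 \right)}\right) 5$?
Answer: $\frac{91809}{100} \approx 918.09$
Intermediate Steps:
$U{\left(O \right)} = 1$
$W = 30$ ($W = \left(5 + 1\right) 5 = 6 \cdot 5 = 30$)
$z = \frac{3}{10}$ ($z = \frac{30 - 15}{1 + \left(2 + 5\right)^{2}} = \frac{15}{1 + 7^{2}} = \frac{15}{1 + 49} = \frac{15}{50} = 15 \cdot \frac{1}{50} = \frac{3}{10} \approx 0.3$)
$\left(z + 30\right)^{2} = \left(\frac{3}{10} + 30\right)^{2} = \left(\frac{303}{10}\right)^{2} = \frac{91809}{100}$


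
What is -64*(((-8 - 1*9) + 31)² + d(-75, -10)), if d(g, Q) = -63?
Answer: -8512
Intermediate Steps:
-64*(((-8 - 1*9) + 31)² + d(-75, -10)) = -64*(((-8 - 1*9) + 31)² - 63) = -64*(((-8 - 9) + 31)² - 63) = -64*((-17 + 31)² - 63) = -64*(14² - 63) = -64*(196 - 63) = -64*133 = -8512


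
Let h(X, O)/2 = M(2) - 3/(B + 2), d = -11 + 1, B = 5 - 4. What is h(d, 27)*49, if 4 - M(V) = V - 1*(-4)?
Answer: -294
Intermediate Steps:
M(V) = -V (M(V) = 4 - (V - 1*(-4)) = 4 - (V + 4) = 4 - (4 + V) = 4 + (-4 - V) = -V)
B = 1
d = -10
h(X, O) = -6 (h(X, O) = 2*(-1*2 - 3/(1 + 2)) = 2*(-2 - 3/3) = 2*(-2 - 3*⅓) = 2*(-2 - 1) = 2*(-3) = -6)
h(d, 27)*49 = -6*49 = -294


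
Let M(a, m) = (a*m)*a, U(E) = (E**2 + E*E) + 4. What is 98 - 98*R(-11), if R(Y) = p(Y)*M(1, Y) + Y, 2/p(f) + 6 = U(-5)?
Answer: 14651/12 ≈ 1220.9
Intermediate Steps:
U(E) = 4 + 2*E**2 (U(E) = (E**2 + E**2) + 4 = 2*E**2 + 4 = 4 + 2*E**2)
p(f) = 1/24 (p(f) = 2/(-6 + (4 + 2*(-5)**2)) = 2/(-6 + (4 + 2*25)) = 2/(-6 + (4 + 50)) = 2/(-6 + 54) = 2/48 = 2*(1/48) = 1/24)
M(a, m) = m*a**2
R(Y) = 25*Y/24 (R(Y) = (Y*1**2)/24 + Y = (Y*1)/24 + Y = Y/24 + Y = 25*Y/24)
98 - 98*R(-11) = 98 - 1225*(-11)/12 = 98 - 98*(-275/24) = 98 + 13475/12 = 14651/12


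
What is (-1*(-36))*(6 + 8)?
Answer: 504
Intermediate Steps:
(-1*(-36))*(6 + 8) = 36*14 = 504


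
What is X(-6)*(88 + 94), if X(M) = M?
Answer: -1092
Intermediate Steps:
X(-6)*(88 + 94) = -6*(88 + 94) = -6*182 = -1092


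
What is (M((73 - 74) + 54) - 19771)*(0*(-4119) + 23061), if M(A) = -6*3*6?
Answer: -458429619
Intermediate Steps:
M(A) = -108 (M(A) = -18*6 = -108)
(M((73 - 74) + 54) - 19771)*(0*(-4119) + 23061) = (-108 - 19771)*(0*(-4119) + 23061) = -19879*(0 + 23061) = -19879*23061 = -458429619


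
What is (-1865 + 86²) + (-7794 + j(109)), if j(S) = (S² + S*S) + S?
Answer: 21608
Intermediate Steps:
j(S) = S + 2*S² (j(S) = (S² + S²) + S = 2*S² + S = S + 2*S²)
(-1865 + 86²) + (-7794 + j(109)) = (-1865 + 86²) + (-7794 + 109*(1 + 2*109)) = (-1865 + 7396) + (-7794 + 109*(1 + 218)) = 5531 + (-7794 + 109*219) = 5531 + (-7794 + 23871) = 5531 + 16077 = 21608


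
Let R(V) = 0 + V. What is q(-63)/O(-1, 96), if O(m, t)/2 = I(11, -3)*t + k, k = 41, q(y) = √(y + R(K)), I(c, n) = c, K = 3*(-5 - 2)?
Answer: I*√21/1097 ≈ 0.0041774*I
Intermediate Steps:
K = -21 (K = 3*(-7) = -21)
R(V) = V
q(y) = √(-21 + y) (q(y) = √(y - 21) = √(-21 + y))
O(m, t) = 82 + 22*t (O(m, t) = 2*(11*t + 41) = 2*(41 + 11*t) = 82 + 22*t)
q(-63)/O(-1, 96) = √(-21 - 63)/(82 + 22*96) = √(-84)/(82 + 2112) = (2*I*√21)/2194 = (2*I*√21)*(1/2194) = I*√21/1097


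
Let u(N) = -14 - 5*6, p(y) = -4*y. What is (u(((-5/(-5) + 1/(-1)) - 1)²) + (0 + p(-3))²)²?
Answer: 10000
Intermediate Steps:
u(N) = -44 (u(N) = -14 - 30 = -44)
(u(((-5/(-5) + 1/(-1)) - 1)²) + (0 + p(-3))²)² = (-44 + (0 - 4*(-3))²)² = (-44 + (0 + 12)²)² = (-44 + 12²)² = (-44 + 144)² = 100² = 10000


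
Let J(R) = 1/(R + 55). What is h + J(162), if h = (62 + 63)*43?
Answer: 1166376/217 ≈ 5375.0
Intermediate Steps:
h = 5375 (h = 125*43 = 5375)
J(R) = 1/(55 + R)
h + J(162) = 5375 + 1/(55 + 162) = 5375 + 1/217 = 1166376/217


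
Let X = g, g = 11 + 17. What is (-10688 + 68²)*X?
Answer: -169792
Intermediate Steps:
g = 28
X = 28
(-10688 + 68²)*X = (-10688 + 68²)*28 = (-10688 + 4624)*28 = -6064*28 = -169792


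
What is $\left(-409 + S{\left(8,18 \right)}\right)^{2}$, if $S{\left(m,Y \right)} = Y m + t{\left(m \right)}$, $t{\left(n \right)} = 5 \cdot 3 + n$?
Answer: $58564$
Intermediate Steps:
$t{\left(n \right)} = 15 + n$
$S{\left(m,Y \right)} = 15 + m + Y m$ ($S{\left(m,Y \right)} = Y m + \left(15 + m\right) = 15 + m + Y m$)
$\left(-409 + S{\left(8,18 \right)}\right)^{2} = \left(-409 + \left(15 + 8 + 18 \cdot 8\right)\right)^{2} = \left(-409 + \left(15 + 8 + 144\right)\right)^{2} = \left(-409 + 167\right)^{2} = \left(-242\right)^{2} = 58564$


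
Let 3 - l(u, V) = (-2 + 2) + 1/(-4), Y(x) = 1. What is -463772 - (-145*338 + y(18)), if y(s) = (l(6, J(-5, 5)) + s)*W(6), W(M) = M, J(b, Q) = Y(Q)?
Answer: -829779/2 ≈ -4.1489e+5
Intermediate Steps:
J(b, Q) = 1
l(u, V) = 13/4 (l(u, V) = 3 - ((-2 + 2) + 1/(-4)) = 3 - (0 - ¼) = 3 - 1*(-¼) = 3 + ¼ = 13/4)
y(s) = 39/2 + 6*s (y(s) = (13/4 + s)*6 = 39/2 + 6*s)
-463772 - (-145*338 + y(18)) = -463772 - (-145*338 + (39/2 + 6*18)) = -463772 - (-49010 + (39/2 + 108)) = -463772 - (-49010 + 255/2) = -463772 - 1*(-97765/2) = -463772 + 97765/2 = -829779/2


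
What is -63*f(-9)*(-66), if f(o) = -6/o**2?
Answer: -308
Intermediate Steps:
f(o) = -6/o**2
-63*f(-9)*(-66) = -(-378)/(-9)**2*(-66) = -(-378)/81*(-66) = -63*(-2/27)*(-66) = (14/3)*(-66) = -308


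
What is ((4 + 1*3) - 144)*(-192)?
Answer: 26304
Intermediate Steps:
((4 + 1*3) - 144)*(-192) = ((4 + 3) - 144)*(-192) = (7 - 144)*(-192) = -137*(-192) = 26304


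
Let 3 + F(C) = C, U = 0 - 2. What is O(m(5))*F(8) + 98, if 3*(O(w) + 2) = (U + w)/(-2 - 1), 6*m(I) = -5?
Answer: 4837/54 ≈ 89.574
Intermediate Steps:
U = -2
m(I) = -⅚ (m(I) = (⅙)*(-5) = -⅚)
O(w) = -16/9 - w/9 (O(w) = -2 + ((-2 + w)/(-2 - 1))/3 = -2 + ((-2 + w)/(-3))/3 = -2 + ((-2 + w)*(-⅓))/3 = -2 + (⅔ - w/3)/3 = -2 + (2/9 - w/9) = -16/9 - w/9)
F(C) = -3 + C
O(m(5))*F(8) + 98 = (-16/9 - ⅑*(-⅚))*(-3 + 8) + 98 = (-16/9 + 5/54)*5 + 98 = -91/54*5 + 98 = -455/54 + 98 = 4837/54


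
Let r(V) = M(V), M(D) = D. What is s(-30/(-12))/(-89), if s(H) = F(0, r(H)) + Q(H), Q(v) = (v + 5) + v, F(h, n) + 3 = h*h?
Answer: -7/89 ≈ -0.078652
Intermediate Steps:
r(V) = V
F(h, n) = -3 + h² (F(h, n) = -3 + h*h = -3 + h²)
Q(v) = 5 + 2*v (Q(v) = (5 + v) + v = 5 + 2*v)
s(H) = 2 + 2*H (s(H) = (-3 + 0²) + (5 + 2*H) = (-3 + 0) + (5 + 2*H) = -3 + (5 + 2*H) = 2 + 2*H)
s(-30/(-12))/(-89) = (2 + 2*(-30/(-12)))/(-89) = (2 + 2*(-30*(-1/12)))*(-1/89) = (2 + 2*(5/2))*(-1/89) = (2 + 5)*(-1/89) = 7*(-1/89) = -7/89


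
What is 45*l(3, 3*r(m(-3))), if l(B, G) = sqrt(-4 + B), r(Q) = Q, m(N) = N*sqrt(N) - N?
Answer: 45*I ≈ 45.0*I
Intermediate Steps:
m(N) = N**(3/2) - N
45*l(3, 3*r(m(-3))) = 45*sqrt(-4 + 3) = 45*sqrt(-1) = 45*I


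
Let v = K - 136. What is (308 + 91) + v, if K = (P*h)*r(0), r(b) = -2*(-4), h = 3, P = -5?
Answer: 143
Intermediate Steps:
r(b) = 8
K = -120 (K = -5*3*8 = -15*8 = -120)
v = -256 (v = -120 - 136 = -256)
(308 + 91) + v = (308 + 91) - 256 = 399 - 256 = 143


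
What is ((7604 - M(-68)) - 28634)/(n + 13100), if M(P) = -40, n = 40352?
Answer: -10495/26726 ≈ -0.39269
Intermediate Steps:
((7604 - M(-68)) - 28634)/(n + 13100) = ((7604 - 1*(-40)) - 28634)/(40352 + 13100) = ((7604 + 40) - 28634)/53452 = (7644 - 28634)*(1/53452) = -20990*1/53452 = -10495/26726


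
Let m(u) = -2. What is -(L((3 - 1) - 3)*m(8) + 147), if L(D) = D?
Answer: -149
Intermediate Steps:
-(L((3 - 1) - 3)*m(8) + 147) = -(((3 - 1) - 3)*(-2) + 147) = -((2 - 3)*(-2) + 147) = -(-1*(-2) + 147) = -(2 + 147) = -1*149 = -149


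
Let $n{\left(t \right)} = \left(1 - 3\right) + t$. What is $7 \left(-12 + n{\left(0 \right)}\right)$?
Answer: $-98$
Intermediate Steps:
$n{\left(t \right)} = -2 + t$
$7 \left(-12 + n{\left(0 \right)}\right) = 7 \left(-12 + \left(-2 + 0\right)\right) = 7 \left(-12 - 2\right) = 7 \left(-14\right) = -98$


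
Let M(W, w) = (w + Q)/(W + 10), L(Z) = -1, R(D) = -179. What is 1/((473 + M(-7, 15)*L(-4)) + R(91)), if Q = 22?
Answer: 3/845 ≈ 0.0035503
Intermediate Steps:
M(W, w) = (22 + w)/(10 + W) (M(W, w) = (w + 22)/(W + 10) = (22 + w)/(10 + W))
1/((473 + M(-7, 15)*L(-4)) + R(91)) = 1/((473 + ((22 + 15)/(10 - 7))*(-1)) - 179) = 1/((473 + (37/3)*(-1)) - 179) = 1/((473 - 37/3) - 179) = 1/(1382/3 - 179) = 1/(845/3) = 3/845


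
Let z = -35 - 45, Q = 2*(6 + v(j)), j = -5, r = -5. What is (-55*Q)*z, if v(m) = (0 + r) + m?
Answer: -35200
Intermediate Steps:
v(m) = -5 + m (v(m) = (0 - 5) + m = -5 + m)
Q = -8 (Q = 2*(6 + (-5 - 5)) = 2*(6 - 10) = 2*(-4) = -8)
z = -80
(-55*Q)*z = -55*(-8)*(-80) = 440*(-80) = -35200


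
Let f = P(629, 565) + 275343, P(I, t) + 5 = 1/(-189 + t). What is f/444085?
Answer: 103527089/166975960 ≈ 0.62001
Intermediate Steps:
P(I, t) = -5 + 1/(-189 + t)
f = 103527089/376 (f = (946 - 5*565)/(-189 + 565) + 275343 = (946 - 2825)/376 + 275343 = (1/376)*(-1879) + 275343 = -1879/376 + 275343 = 103527089/376 ≈ 2.7534e+5)
f/444085 = (103527089/376)/444085 = (103527089/376)*(1/444085) = 103527089/166975960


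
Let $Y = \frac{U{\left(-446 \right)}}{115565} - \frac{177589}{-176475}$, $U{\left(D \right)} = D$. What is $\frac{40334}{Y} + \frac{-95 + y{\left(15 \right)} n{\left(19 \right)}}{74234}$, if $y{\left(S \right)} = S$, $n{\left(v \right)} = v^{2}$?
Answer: $\frac{6106388679762721070}{151766698658479} \approx 40235.0$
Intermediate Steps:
$Y = \frac{4088872987}{4078866675}$ ($Y = - \frac{446}{115565} - \frac{177589}{-176475} = \left(-446\right) \frac{1}{115565} - - \frac{177589}{176475} = - \frac{446}{115565} + \frac{177589}{176475} = \frac{4088872987}{4078866675} \approx 1.0025$)
$\frac{40334}{Y} + \frac{-95 + y{\left(15 \right)} n{\left(19 \right)}}{74234} = \frac{40334}{\frac{4088872987}{4078866675}} + \frac{-95 + 15 \cdot 19^{2}}{74234} = 40334 \cdot \frac{4078866675}{4088872987} + \left(-95 + 15 \cdot 361\right) \frac{1}{74234} = \frac{164517008469450}{4088872987} + \left(-95 + 5415\right) \frac{1}{74234} = \frac{164517008469450}{4088872987} + 5320 \cdot \frac{1}{74234} = \frac{164517008469450}{4088872987} + \frac{2660}{37117} = \frac{6106388679762721070}{151766698658479}$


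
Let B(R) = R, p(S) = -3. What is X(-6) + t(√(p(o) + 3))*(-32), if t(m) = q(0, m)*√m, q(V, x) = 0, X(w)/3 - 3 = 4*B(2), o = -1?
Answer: 33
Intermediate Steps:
X(w) = 33 (X(w) = 9 + 3*(4*2) = 9 + 3*8 = 9 + 24 = 33)
t(m) = 0 (t(m) = 0*√m = 0)
X(-6) + t(√(p(o) + 3))*(-32) = 33 + 0*(-32) = 33 + 0 = 33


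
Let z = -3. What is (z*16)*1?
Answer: -48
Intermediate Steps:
(z*16)*1 = -3*16*1 = -48*1 = -48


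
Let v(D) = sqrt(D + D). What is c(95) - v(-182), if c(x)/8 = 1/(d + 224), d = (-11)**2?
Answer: 8/345 - 2*I*sqrt(91) ≈ 0.023188 - 19.079*I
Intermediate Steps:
d = 121
c(x) = 8/345 (c(x) = 8/(121 + 224) = 8/345)
v(D) = sqrt(2)*sqrt(D) (v(D) = sqrt(2*D) = sqrt(2)*sqrt(D))
c(95) - v(-182) = 8/345 - sqrt(2)*sqrt(-182) = 8/345 - sqrt(2)*I*sqrt(182) = 8/345 - 2*I*sqrt(91)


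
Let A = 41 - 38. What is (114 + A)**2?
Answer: 13689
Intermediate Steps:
A = 3
(114 + A)**2 = (114 + 3)**2 = 117**2 = 13689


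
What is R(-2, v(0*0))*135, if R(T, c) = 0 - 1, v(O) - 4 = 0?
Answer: -135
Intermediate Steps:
v(O) = 4 (v(O) = 4 + 0 = 4)
R(T, c) = -1
R(-2, v(0*0))*135 = -1*135 = -135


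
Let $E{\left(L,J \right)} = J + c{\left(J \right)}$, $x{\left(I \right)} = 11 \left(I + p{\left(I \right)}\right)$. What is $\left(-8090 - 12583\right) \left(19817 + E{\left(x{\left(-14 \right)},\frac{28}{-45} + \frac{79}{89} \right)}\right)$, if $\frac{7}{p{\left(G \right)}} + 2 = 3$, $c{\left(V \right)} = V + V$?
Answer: $- \frac{182313519378}{445} \approx -4.0969 \cdot 10^{8}$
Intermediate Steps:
$c{\left(V \right)} = 2 V$
$p{\left(G \right)} = 7$ ($p{\left(G \right)} = \frac{7}{-2 + 3} = \frac{7}{1} = 7 \cdot 1 = 7$)
$x{\left(I \right)} = 77 + 11 I$ ($x{\left(I \right)} = 11 \left(I + 7\right) = 11 \left(7 + I\right) = 77 + 11 I$)
$E{\left(L,J \right)} = 3 J$ ($E{\left(L,J \right)} = J + 2 J = 3 J$)
$\left(-8090 - 12583\right) \left(19817 + E{\left(x{\left(-14 \right)},\frac{28}{-45} + \frac{79}{89} \right)}\right) = \left(-8090 - 12583\right) \left(19817 + 3 \left(\frac{28}{-45} + \frac{79}{89}\right)\right) = - 20673 \left(19817 + 3 \left(28 \left(- \frac{1}{45}\right) + 79 \cdot \frac{1}{89}\right)\right) = - 20673 \left(19817 + 3 \left(- \frac{28}{45} + \frac{79}{89}\right)\right) = - 20673 \left(19817 + 3 \cdot \frac{1063}{4005}\right) = - 20673 \left(19817 + \frac{1063}{1335}\right) = \left(-20673\right) \frac{26456758}{1335} = - \frac{182313519378}{445}$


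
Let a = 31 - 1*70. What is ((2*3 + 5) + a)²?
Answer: 784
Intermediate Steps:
a = -39 (a = 31 - 70 = -39)
((2*3 + 5) + a)² = ((2*3 + 5) - 39)² = ((6 + 5) - 39)² = (11 - 39)² = (-28)² = 784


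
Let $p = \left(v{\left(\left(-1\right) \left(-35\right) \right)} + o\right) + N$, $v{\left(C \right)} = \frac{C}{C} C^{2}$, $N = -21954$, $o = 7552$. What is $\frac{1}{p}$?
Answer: $- \frac{1}{13177} \approx -7.589 \cdot 10^{-5}$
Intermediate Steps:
$v{\left(C \right)} = C^{2}$ ($v{\left(C \right)} = 1 C^{2} = C^{2}$)
$p = -13177$ ($p = \left(\left(\left(-1\right) \left(-35\right)\right)^{2} + 7552\right) - 21954 = \left(35^{2} + 7552\right) - 21954 = \left(1225 + 7552\right) - 21954 = 8777 - 21954 = -13177$)
$\frac{1}{p} = \frac{1}{-13177} = - \frac{1}{13177}$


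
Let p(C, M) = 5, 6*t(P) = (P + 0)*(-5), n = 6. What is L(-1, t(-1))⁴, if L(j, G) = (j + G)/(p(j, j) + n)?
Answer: 1/18974736 ≈ 5.2702e-8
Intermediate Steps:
t(P) = -5*P/6 (t(P) = ((P + 0)*(-5))/6 = (P*(-5))/6 = (-5*P)/6 = -5*P/6)
L(j, G) = G/11 + j/11 (L(j, G) = (j + G)/(5 + 6) = (G + j)/11 = (G + j)*(1/11) = G/11 + j/11)
L(-1, t(-1))⁴ = ((-⅚*(-1))/11 + (1/11)*(-1))⁴ = ((1/11)*(⅚) - 1/11)⁴ = (5/66 - 1/11)⁴ = (-1/66)⁴ = 1/18974736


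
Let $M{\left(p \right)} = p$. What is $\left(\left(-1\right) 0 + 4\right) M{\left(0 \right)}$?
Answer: $0$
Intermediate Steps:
$\left(\left(-1\right) 0 + 4\right) M{\left(0 \right)} = \left(\left(-1\right) 0 + 4\right) 0 = \left(0 + 4\right) 0 = 4 \cdot 0 = 0$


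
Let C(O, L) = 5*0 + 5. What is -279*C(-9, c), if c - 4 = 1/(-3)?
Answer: -1395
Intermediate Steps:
c = 11/3 (c = 4 + 1/(-3) = 4 - 1/3 = 11/3 ≈ 3.6667)
C(O, L) = 5 (C(O, L) = 0 + 5 = 5)
-279*C(-9, c) = -279*5 = -1395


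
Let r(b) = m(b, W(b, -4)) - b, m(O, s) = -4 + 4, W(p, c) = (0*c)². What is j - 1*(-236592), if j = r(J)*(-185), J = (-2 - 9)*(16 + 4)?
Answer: 195892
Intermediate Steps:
W(p, c) = 0 (W(p, c) = 0² = 0)
m(O, s) = 0
J = -220 (J = -11*20 = -220)
r(b) = -b (r(b) = 0 - b = -b)
j = -40700 (j = -1*(-220)*(-185) = 220*(-185) = -40700)
j - 1*(-236592) = -40700 - 1*(-236592) = -40700 + 236592 = 195892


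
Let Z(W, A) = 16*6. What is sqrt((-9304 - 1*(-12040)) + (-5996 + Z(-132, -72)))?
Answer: 2*I*sqrt(791) ≈ 56.249*I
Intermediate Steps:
Z(W, A) = 96
sqrt((-9304 - 1*(-12040)) + (-5996 + Z(-132, -72))) = sqrt((-9304 - 1*(-12040)) + (-5996 + 96)) = sqrt((-9304 + 12040) - 5900) = sqrt(2736 - 5900) = sqrt(-3164) = 2*I*sqrt(791)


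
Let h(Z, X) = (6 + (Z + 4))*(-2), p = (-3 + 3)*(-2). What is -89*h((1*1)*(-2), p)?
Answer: 1424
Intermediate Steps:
p = 0 (p = 0*(-2) = 0)
h(Z, X) = -20 - 2*Z (h(Z, X) = (6 + (4 + Z))*(-2) = (10 + Z)*(-2) = -20 - 2*Z)
-89*h((1*1)*(-2), p) = -89*(-20 - 2*1*1*(-2)) = -89*(-20 - 2*(-2)) = -89*(-20 + 4) = -89*(-16) = 1424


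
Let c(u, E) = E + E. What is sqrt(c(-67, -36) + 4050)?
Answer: 3*sqrt(442) ≈ 63.071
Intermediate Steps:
c(u, E) = 2*E
sqrt(c(-67, -36) + 4050) = sqrt(2*(-36) + 4050) = sqrt(-72 + 4050) = sqrt(3978) = 3*sqrt(442)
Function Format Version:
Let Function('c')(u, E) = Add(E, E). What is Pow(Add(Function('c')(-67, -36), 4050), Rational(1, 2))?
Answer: Mul(3, Pow(442, Rational(1, 2))) ≈ 63.071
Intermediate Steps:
Function('c')(u, E) = Mul(2, E)
Pow(Add(Function('c')(-67, -36), 4050), Rational(1, 2)) = Pow(Add(Mul(2, -36), 4050), Rational(1, 2)) = Pow(Add(-72, 4050), Rational(1, 2)) = Pow(3978, Rational(1, 2)) = Mul(3, Pow(442, Rational(1, 2)))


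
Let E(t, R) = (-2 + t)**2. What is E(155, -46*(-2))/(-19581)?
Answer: -7803/6527 ≈ -1.1955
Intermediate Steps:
E(155, -46*(-2))/(-19581) = (-2 + 155)**2/(-19581) = 153**2*(-1/19581) = 23409*(-1/19581) = -7803/6527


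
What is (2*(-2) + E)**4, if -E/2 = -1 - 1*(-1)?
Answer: 256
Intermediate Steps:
E = 0 (E = -2*(-1 - 1*(-1)) = -2*(-1 + 1) = -2*0 = 0)
(2*(-2) + E)**4 = (2*(-2) + 0)**4 = (-4 + 0)**4 = (-4)**4 = 256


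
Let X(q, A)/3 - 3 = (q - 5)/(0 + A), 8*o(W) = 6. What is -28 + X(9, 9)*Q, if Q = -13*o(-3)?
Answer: -515/4 ≈ -128.75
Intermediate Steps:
o(W) = 3/4 (o(W) = (1/8)*6 = 3/4)
X(q, A) = 9 + 3*(-5 + q)/A (X(q, A) = 9 + 3*((q - 5)/(0 + A)) = 9 + 3*((-5 + q)/A) = 9 + 3*(-5 + q)/A)
Q = -39/4 (Q = -13*3/4 = -39/4 ≈ -9.7500)
-28 + X(9, 9)*Q = -28 + (3*(-5 + 9 + 3*9)/9)*(-39/4) = -28 + (3*(1/9)*(-5 + 9 + 27))*(-39/4) = -28 + (3*(1/9)*31)*(-39/4) = -28 + (31/3)*(-39/4) = -28 - 403/4 = -515/4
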